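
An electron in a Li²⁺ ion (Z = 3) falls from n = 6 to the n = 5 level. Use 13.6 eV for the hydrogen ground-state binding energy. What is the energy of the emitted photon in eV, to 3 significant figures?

The Bohr energies scale as Z², so for Z = 3: E_n = −122.4/n² eV.
E_6 = −122.4/36 = −3.400 eV and E_5 = −122.4/25 = −4.896 eV.
The photon energy is |E_6 − E_5| = 1.50 eV.

1.50 eV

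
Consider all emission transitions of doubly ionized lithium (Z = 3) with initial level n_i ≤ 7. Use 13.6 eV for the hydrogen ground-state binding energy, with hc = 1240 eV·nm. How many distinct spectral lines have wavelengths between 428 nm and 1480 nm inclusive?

Enumerate all n_i → n_f pairs with 1 ≤ n_f < n_i ≤ 7 and compute λ = 1240 / [13.6·9·(1/n_f² − 1/n_i²)].
Lines falling in [428, 1480] nm: 5→4 (450.3 nm), 7→5 (517.1 nm), 6→5 (828.9 nm), 7→6 (1375 nm).

4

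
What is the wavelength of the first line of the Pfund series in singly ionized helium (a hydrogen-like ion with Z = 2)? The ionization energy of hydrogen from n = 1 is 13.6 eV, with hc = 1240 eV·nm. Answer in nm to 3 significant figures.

1860 nm

The Pfund series terminates on n_f = 5; the first line has n_i = 5+1 = 6.
ΔE = 54.40 × (1/5² − 1/6²) = 0.6649 eV.
λ = 1240 / 0.6649 = 1860 nm.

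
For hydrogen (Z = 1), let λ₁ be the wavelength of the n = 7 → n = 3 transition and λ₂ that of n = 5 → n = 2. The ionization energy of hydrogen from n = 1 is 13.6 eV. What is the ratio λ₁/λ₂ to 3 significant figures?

2.32

λ ∝ 1/ΔE ∝ 1/(1/n_f² − 1/n_i²), and the Z² and hc factors cancel in the ratio.
λ₁/λ₂ = (1/2² − 1/5²)/(1/3² − 1/7²) = 0.2100/0.09070 = 2.32.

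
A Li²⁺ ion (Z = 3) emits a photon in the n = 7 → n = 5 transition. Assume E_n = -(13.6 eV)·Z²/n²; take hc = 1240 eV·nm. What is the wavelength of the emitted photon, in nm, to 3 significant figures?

517 nm

For Z = 3 the level energies scale as Z², so the effective Rydberg energy is 13.6 × 9 = 122.4 eV.
ΔE = 122.4 × (1/5² − 1/7²) = 122.4 × 0.01959 = 2.398 eV.
λ = hc/ΔE = 1240 / 2.398 = 517 nm.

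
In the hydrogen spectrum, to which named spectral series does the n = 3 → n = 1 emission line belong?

The series is set by the lower level: n_f = 1 is the Lyman series.

Lyman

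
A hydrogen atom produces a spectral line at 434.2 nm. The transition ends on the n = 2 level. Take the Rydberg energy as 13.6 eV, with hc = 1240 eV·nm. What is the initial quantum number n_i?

n_i = 5

The photon energy is ΔE = hc/λ = 1240 / 434.2 = 2.856 eV.
With Z = 1, ΔE = 13.60 × (1/n_f² − 1/n_i²), so 1/n_f² − 1/n_i² = 0.2100.
With n_f = 2: 1/n_i² = 1/4 − 0.2100 = 0.04001, so n_i ≈ 5.00.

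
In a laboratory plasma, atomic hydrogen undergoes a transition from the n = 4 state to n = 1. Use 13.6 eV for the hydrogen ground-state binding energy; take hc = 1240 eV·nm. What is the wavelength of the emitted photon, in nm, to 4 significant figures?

ΔE = 13.60 × (1/1² − 1/4²) = 13.60 × 0.9375 = 12.75 eV.
λ = hc/ΔE = 1240 / 12.75 = 97.25 nm.

97.25 nm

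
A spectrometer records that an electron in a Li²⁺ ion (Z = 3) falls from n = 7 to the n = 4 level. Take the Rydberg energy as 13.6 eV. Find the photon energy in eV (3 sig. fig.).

The Bohr energies scale as Z², so for Z = 3: E_n = −122.4/n² eV.
E_7 = −122.4/49 = −2.498 eV and E_4 = −122.4/16 = −7.650 eV.
The photon energy is |E_7 − E_4| = 5.15 eV.

5.15 eV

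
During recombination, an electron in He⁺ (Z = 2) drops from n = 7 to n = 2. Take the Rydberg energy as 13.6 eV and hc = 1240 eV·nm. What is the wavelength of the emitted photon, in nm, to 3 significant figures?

For Z = 2 the level energies scale as Z², so the effective Rydberg energy is 13.6 × 4 = 54.40 eV.
ΔE = 54.40 × (1/2² − 1/7²) = 54.40 × 0.2296 = 12.49 eV.
λ = hc/ΔE = 1240 / 12.49 = 99.3 nm.

99.3 nm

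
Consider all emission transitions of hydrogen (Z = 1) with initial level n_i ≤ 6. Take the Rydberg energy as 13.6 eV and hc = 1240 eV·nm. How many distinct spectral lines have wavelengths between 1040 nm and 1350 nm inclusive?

2

Enumerate all n_i → n_f pairs with 1 ≤ n_f < n_i ≤ 6 and compute λ = 1240 / [13.6·1·(1/n_f² − 1/n_i²)].
Lines falling in [1040, 1350] nm: 6→3 (1094 nm), 5→3 (1282 nm).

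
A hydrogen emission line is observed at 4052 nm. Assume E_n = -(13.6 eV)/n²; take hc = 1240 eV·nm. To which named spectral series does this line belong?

ΔE = 1240/4052 = 0.3060 eV.
This matches 13.6 × (1/4² − 1/5²), so n_f = 4: the Brackett series.

Brackett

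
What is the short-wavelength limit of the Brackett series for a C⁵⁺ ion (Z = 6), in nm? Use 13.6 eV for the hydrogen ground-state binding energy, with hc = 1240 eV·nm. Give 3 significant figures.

40.5 nm

The Brackett series has lower level n_f = 4; the series limit corresponds to n_i → ∞.
ΔE_max = 13.6 × 36 / 4² = 30.60 eV.
λ_min = 1240 / 30.60 = 40.5 nm.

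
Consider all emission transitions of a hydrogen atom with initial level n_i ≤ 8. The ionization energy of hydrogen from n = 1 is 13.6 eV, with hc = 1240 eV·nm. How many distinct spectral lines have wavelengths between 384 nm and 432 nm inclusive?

3

Enumerate all n_i → n_f pairs with 1 ≤ n_f < n_i ≤ 8 and compute λ = 1240 / [13.6·1·(1/n_f² − 1/n_i²)].
Lines falling in [384, 432] nm: 8→2 (389.0 nm), 7→2 (397.1 nm), 6→2 (410.3 nm).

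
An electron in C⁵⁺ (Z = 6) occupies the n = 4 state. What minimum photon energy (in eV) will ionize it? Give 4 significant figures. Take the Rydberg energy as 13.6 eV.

E_n = −13.6 Z²/n² = −489.6/n² eV for Z = 6.
E_4 = −489.6/16 = −30.60 eV, so ionization (to E = 0) requires 30.60 eV.

30.60 eV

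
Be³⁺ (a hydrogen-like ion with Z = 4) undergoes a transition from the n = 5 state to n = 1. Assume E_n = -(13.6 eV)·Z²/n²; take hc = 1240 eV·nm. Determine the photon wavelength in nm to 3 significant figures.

5.94 nm

For Z = 4 the level energies scale as Z², so the effective Rydberg energy is 13.6 × 16 = 217.6 eV.
ΔE = 217.6 × (1/1² − 1/5²) = 217.6 × 0.9600 = 208.9 eV.
λ = hc/ΔE = 1240 / 208.9 = 5.94 nm.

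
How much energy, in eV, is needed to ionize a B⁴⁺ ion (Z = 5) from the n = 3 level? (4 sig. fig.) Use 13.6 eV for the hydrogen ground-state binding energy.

E_n = −13.6 Z²/n² = −340.0/n² eV for Z = 5.
E_3 = −340.0/9 = −37.78 eV, so ionization (to E = 0) requires 37.78 eV.

37.78 eV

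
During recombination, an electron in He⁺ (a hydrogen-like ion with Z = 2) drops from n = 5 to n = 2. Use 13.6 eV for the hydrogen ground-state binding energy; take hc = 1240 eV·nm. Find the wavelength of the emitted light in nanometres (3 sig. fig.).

For Z = 2 the level energies scale as Z², so the effective Rydberg energy is 13.6 × 4 = 54.40 eV.
ΔE = 54.40 × (1/2² − 1/5²) = 54.40 × 0.2100 = 11.42 eV.
λ = hc/ΔE = 1240 / 11.42 = 109 nm.

109 nm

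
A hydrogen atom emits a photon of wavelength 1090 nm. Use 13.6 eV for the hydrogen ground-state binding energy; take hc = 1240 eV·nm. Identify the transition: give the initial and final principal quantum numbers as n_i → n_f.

n_i = 6, n_f = 3

The photon energy is ΔE = hc/λ = 1240 / 1090 = 1.138 eV.
With Z = 1, ΔE = 13.60 × (1/n_f² − 1/n_i²), so 1/n_f² − 1/n_i² = 0.08365.
Trying n_f = 3 gives 1/n_i² = 0.02746, i.e. n_i ≈ 6; this pair matches.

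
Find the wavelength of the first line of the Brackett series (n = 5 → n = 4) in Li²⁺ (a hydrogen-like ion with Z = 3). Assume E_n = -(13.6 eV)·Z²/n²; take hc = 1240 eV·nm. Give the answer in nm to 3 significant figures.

The Brackett series terminates on n_f = 4; the first line has n_i = 4+1 = 5.
ΔE = 122.4 × (1/4² − 1/5²) = 2.754 eV.
λ = 1240 / 2.754 = 450 nm.

450 nm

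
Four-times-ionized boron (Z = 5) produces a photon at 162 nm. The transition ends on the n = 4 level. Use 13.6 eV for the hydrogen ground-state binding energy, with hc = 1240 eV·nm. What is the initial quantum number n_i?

n_i = 5

The photon energy is ΔE = hc/λ = 1240 / 162 = 7.654 eV.
With Z = 5, ΔE = 340.0 × (1/n_f² − 1/n_i²), so 1/n_f² − 1/n_i² = 0.02251.
With n_f = 4: 1/n_i² = 1/16 − 0.02251 = 0.03999, so n_i ≈ 5.00.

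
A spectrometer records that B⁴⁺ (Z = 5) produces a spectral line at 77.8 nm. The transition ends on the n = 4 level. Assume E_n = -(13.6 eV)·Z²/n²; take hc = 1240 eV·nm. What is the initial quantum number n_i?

n_i = 8

The photon energy is ΔE = hc/λ = 1240 / 77.8 = 15.94 eV.
With Z = 5, ΔE = 340.0 × (1/n_f² − 1/n_i²), so 1/n_f² − 1/n_i² = 0.04688.
With n_f = 4: 1/n_i² = 1/16 − 0.04688 = 0.01562, so n_i ≈ 8.00.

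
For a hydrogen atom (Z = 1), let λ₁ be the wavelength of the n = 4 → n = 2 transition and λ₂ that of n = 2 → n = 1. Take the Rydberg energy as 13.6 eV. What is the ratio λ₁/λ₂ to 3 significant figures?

4.00

λ ∝ 1/ΔE ∝ 1/(1/n_f² − 1/n_i²), and the Z² and hc factors cancel in the ratio.
λ₁/λ₂ = (1/1² − 1/2²)/(1/2² − 1/4²) = 0.7500/0.1875 = 4.00.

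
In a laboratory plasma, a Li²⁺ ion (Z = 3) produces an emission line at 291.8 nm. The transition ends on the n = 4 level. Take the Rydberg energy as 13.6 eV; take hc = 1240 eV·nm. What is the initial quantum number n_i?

n_i = 6

The photon energy is ΔE = hc/λ = 1240 / 291.8 = 4.249 eV.
With Z = 3, ΔE = 122.4 × (1/n_f² − 1/n_i²), so 1/n_f² − 1/n_i² = 0.03472.
With n_f = 4: 1/n_i² = 1/16 − 0.03472 = 0.02778, so n_i ≈ 6.00.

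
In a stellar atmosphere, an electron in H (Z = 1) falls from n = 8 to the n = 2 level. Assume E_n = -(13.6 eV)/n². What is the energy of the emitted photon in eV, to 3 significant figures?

3.19 eV

E_8 = −13.60/64 = −0.2125 eV and E_2 = −13.60/4 = −3.400 eV.
The photon energy is |E_8 − E_2| = 3.19 eV.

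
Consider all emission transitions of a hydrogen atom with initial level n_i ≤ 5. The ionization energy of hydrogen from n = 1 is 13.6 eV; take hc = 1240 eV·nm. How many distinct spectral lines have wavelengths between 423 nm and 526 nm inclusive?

2

Enumerate all n_i → n_f pairs with 1 ≤ n_f < n_i ≤ 5 and compute λ = 1240 / [13.6·1·(1/n_f² − 1/n_i²)].
Lines falling in [423, 526] nm: 5→2 (434.2 nm), 4→2 (486.3 nm).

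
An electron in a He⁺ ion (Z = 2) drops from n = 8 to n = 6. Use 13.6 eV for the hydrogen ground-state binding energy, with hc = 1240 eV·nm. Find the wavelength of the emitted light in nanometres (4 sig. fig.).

1876 nm

For Z = 2 the level energies scale as Z², so the effective Rydberg energy is 13.6 × 4 = 54.40 eV.
ΔE = 54.40 × (1/6² − 1/8²) = 54.40 × 0.01215 = 0.6611 eV.
λ = hc/ΔE = 1240 / 0.6611 = 1876 nm.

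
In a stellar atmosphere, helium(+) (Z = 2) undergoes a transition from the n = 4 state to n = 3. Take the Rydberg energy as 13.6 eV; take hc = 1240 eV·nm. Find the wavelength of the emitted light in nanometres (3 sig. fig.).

469 nm

For Z = 2 the level energies scale as Z², so the effective Rydberg energy is 13.6 × 4 = 54.40 eV.
ΔE = 54.40 × (1/3² − 1/4²) = 54.40 × 0.04861 = 2.644 eV.
λ = hc/ΔE = 1240 / 2.644 = 469 nm.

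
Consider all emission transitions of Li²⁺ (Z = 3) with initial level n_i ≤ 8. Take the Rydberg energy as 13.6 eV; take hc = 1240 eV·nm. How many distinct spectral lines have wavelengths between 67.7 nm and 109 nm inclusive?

Enumerate all n_i → n_f pairs with 1 ≤ n_f < n_i ≤ 8 and compute λ = 1240 / [13.6·9·(1/n_f² − 1/n_i²)].
Lines falling in [67.7, 109] nm: 3→2 (72.94 nm), 8→3 (106.1 nm).

2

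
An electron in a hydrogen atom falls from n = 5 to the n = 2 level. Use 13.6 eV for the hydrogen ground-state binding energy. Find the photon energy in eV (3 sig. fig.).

E_5 = −13.60/25 = −0.5440 eV and E_2 = −13.60/4 = −3.400 eV.
The photon energy is |E_5 − E_2| = 2.86 eV.

2.86 eV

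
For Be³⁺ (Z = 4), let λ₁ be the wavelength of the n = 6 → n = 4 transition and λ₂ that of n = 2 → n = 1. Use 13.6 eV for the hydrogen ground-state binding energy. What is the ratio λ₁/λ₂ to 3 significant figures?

λ ∝ 1/ΔE ∝ 1/(1/n_f² − 1/n_i²), and the Z² and hc factors cancel in the ratio.
λ₁/λ₂ = (1/1² − 1/2²)/(1/4² − 1/6²) = 0.7500/0.03472 = 21.6.

21.6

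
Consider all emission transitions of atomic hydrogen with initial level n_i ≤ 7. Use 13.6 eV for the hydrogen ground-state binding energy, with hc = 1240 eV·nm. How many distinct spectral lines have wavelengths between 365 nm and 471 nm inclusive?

Enumerate all n_i → n_f pairs with 1 ≤ n_f < n_i ≤ 7 and compute λ = 1240 / [13.6·1·(1/n_f² − 1/n_i²)].
Lines falling in [365, 471] nm: 7→2 (397.1 nm), 6→2 (410.3 nm), 5→2 (434.2 nm).

3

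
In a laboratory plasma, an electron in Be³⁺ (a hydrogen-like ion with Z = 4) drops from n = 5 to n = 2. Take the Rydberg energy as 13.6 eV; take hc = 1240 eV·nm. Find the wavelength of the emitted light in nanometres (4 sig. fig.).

27.14 nm

For Z = 4 the level energies scale as Z², so the effective Rydberg energy is 13.6 × 16 = 217.6 eV.
ΔE = 217.6 × (1/2² − 1/5²) = 217.6 × 0.2100 = 45.70 eV.
λ = hc/ΔE = 1240 / 45.70 = 27.14 nm.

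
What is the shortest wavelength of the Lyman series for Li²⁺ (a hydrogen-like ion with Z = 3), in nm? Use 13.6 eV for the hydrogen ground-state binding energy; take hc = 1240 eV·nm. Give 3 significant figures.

The Lyman series has lower level n_f = 1; the series limit corresponds to n_i → ∞.
ΔE_max = 13.6 × 9 / 1² = 122.4 eV.
λ_min = 1240 / 122.4 = 10.1 nm.

10.1 nm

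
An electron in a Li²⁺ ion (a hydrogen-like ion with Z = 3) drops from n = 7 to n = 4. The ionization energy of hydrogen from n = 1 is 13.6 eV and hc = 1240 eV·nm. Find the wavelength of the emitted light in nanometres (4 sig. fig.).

240.7 nm

For Z = 3 the level energies scale as Z², so the effective Rydberg energy is 13.6 × 9 = 122.4 eV.
ΔE = 122.4 × (1/4² − 1/7²) = 122.4 × 0.04209 = 5.152 eV.
λ = hc/ΔE = 1240 / 5.152 = 240.7 nm.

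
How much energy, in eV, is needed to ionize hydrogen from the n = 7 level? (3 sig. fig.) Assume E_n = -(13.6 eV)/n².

E_7 = −13.60/49 = −0.278 eV, so ionization (to E = 0) requires 0.278 eV.

0.278 eV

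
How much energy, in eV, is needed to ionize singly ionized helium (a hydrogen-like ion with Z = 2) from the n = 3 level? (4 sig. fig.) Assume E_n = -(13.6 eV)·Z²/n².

6.044 eV

E_n = −13.6 Z²/n² = −54.40/n² eV for Z = 2.
E_3 = −54.40/9 = −6.044 eV, so ionization (to E = 0) requires 6.044 eV.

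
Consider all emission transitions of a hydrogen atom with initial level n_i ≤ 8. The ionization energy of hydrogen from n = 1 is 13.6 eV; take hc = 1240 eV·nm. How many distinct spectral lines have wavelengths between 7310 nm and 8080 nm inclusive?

Enumerate all n_i → n_f pairs with 1 ≤ n_f < n_i ≤ 8 and compute λ = 1240 / [13.6·1·(1/n_f² − 1/n_i²)].
Lines falling in [7310, 8080] nm: 6→5 (7460 nm), 8→6 (7503 nm).

2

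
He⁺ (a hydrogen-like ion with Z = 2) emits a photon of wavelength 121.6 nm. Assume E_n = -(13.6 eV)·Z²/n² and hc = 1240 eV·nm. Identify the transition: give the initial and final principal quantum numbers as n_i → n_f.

The photon energy is ΔE = hc/λ = 1240 / 121.6 = 10.20 eV.
With Z = 2, ΔE = 54.40 × (1/n_f² − 1/n_i²), so 1/n_f² − 1/n_i² = 0.1875.
Trying n_f = 2 gives 1/n_i² = 0.06255, i.e. n_i ≈ 4; this pair matches.

n_i = 4, n_f = 2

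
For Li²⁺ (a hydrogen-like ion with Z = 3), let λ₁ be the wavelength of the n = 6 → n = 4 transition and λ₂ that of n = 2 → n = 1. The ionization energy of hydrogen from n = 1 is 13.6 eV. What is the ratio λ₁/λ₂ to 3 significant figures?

λ ∝ 1/ΔE ∝ 1/(1/n_f² − 1/n_i²), and the Z² and hc factors cancel in the ratio.
λ₁/λ₂ = (1/1² − 1/2²)/(1/4² − 1/6²) = 0.7500/0.03472 = 21.6.

21.6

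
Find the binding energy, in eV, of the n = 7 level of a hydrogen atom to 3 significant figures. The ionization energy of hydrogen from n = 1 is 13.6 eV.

0.278 eV

E_7 = −13.60/49 = −0.278 eV, so ionization (to E = 0) requires 0.278 eV.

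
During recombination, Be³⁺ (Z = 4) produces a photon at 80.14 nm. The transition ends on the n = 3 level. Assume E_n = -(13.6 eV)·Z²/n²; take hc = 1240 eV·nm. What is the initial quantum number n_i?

n_i = 5

The photon energy is ΔE = hc/λ = 1240 / 80.14 = 15.47 eV.
With Z = 4, ΔE = 217.6 × (1/n_f² − 1/n_i²), so 1/n_f² − 1/n_i² = 0.07111.
With n_f = 3: 1/n_i² = 1/9 − 0.07111 = 0.04000, so n_i ≈ 5.00.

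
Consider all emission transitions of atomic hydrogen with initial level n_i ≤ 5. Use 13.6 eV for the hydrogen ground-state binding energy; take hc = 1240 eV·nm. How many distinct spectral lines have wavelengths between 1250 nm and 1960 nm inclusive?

Enumerate all n_i → n_f pairs with 1 ≤ n_f < n_i ≤ 5 and compute λ = 1240 / [13.6·1·(1/n_f² − 1/n_i²)].
Lines falling in [1250, 1960] nm: 5→3 (1282 nm), 4→3 (1876 nm).

2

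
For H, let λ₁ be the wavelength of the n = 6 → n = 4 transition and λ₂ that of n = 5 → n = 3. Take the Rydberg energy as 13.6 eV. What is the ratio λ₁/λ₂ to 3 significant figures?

λ ∝ 1/ΔE ∝ 1/(1/n_f² − 1/n_i²), and the Z² and hc factors cancel in the ratio.
λ₁/λ₂ = (1/3² − 1/5²)/(1/4² − 1/6²) = 0.07111/0.03472 = 2.05.

2.05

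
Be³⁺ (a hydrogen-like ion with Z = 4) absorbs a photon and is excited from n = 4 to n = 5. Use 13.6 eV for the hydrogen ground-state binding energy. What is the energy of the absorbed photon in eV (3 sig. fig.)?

4.90 eV

The Bohr energies scale as Z², so for Z = 4: E_n = −217.6/n² eV.
E_5 = −217.6/25 = −8.704 eV and E_4 = −217.6/16 = −13.60 eV.
The photon energy is |E_5 − E_4| = 4.90 eV.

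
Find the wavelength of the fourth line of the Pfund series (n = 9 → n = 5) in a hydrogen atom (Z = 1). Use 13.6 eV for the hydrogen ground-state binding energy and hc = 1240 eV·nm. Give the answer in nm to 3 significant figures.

The Pfund series terminates on n_f = 5; the fourth line has n_i = 5+4 = 9.
ΔE = 13.60 × (1/5² − 1/9²) = 0.3761 eV.
λ = 1240 / 0.3761 = 3300 nm.

3300 nm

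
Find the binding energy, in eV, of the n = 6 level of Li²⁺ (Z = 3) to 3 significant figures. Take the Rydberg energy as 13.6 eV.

E_n = −13.6 Z²/n² = −122.4/n² eV for Z = 3.
E_6 = −122.4/36 = −3.40 eV, so ionization (to E = 0) requires 3.40 eV.

3.40 eV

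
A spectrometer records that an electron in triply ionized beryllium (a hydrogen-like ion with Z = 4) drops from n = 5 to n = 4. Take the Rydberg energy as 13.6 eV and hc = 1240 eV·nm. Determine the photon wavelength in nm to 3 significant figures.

For Z = 4 the level energies scale as Z², so the effective Rydberg energy is 13.6 × 16 = 217.6 eV.
ΔE = 217.6 × (1/4² − 1/5²) = 217.6 × 0.02250 = 4.896 eV.
λ = hc/ΔE = 1240 / 4.896 = 253 nm.

253 nm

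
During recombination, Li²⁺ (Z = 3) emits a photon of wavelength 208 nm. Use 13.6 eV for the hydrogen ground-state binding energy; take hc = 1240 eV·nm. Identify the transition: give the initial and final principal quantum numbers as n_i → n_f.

The photon energy is ΔE = hc/λ = 1240 / 208 = 5.962 eV.
With Z = 3, ΔE = 122.4 × (1/n_f² − 1/n_i²), so 1/n_f² − 1/n_i² = 0.04871.
Trying n_f = 3 gives 1/n_i² = 0.06241, i.e. n_i ≈ 4; this pair matches.

n_i = 4, n_f = 3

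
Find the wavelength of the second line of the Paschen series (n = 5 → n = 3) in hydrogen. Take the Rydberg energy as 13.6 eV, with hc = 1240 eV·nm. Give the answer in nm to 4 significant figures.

The Paschen series terminates on n_f = 3; the second line has n_i = 3+2 = 5.
ΔE = 13.60 × (1/3² − 1/5²) = 0.9671 eV.
λ = 1240 / 0.9671 = 1282 nm.

1282 nm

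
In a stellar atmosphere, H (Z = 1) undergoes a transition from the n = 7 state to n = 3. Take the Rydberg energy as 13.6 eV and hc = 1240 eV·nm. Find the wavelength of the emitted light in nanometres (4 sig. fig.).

ΔE = 13.60 × (1/3² − 1/7²) = 13.60 × 0.09070 = 1.234 eV.
λ = hc/ΔE = 1240 / 1.234 = 1005 nm.

1005 nm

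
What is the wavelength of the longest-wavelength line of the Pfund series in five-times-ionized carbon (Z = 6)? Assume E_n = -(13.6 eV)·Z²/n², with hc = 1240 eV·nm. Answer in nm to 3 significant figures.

207 nm

The Pfund series terminates on n_f = 5; the first line has n_i = 5+1 = 6.
ΔE = 489.6 × (1/5² − 1/6²) = 5.984 eV.
λ = 1240 / 5.984 = 207 nm.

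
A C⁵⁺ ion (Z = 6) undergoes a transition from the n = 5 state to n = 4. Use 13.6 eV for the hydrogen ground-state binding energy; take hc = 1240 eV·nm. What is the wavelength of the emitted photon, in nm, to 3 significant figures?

For Z = 6 the level energies scale as Z², so the effective Rydberg energy is 13.6 × 36 = 489.6 eV.
ΔE = 489.6 × (1/4² − 1/5²) = 489.6 × 0.02250 = 11.02 eV.
λ = hc/ΔE = 1240 / 11.02 = 113 nm.

113 nm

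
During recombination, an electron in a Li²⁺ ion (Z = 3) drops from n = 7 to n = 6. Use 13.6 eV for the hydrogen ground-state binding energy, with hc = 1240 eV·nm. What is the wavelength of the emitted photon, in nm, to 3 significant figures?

1370 nm

For Z = 3 the level energies scale as Z², so the effective Rydberg energy is 13.6 × 9 = 122.4 eV.
ΔE = 122.4 × (1/6² − 1/7²) = 122.4 × 0.007370 = 0.9020 eV.
λ = hc/ΔE = 1240 / 0.9020 = 1370 nm.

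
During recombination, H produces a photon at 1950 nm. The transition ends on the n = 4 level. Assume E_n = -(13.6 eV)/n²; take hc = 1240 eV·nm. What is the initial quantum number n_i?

n_i = 8

The photon energy is ΔE = hc/λ = 1240 / 1950 = 0.6359 eV.
With Z = 1, ΔE = 13.60 × (1/n_f² − 1/n_i²), so 1/n_f² − 1/n_i² = 0.04676.
With n_f = 4: 1/n_i² = 1/16 − 0.04676 = 0.01574, so n_i ≈ 7.97.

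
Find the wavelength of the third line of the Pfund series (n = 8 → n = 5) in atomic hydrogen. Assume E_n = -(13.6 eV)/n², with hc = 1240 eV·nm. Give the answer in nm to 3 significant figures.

The Pfund series terminates on n_f = 5; the third line has n_i = 5+3 = 8.
ΔE = 13.60 × (1/5² − 1/8²) = 0.3315 eV.
λ = 1240 / 0.3315 = 3740 nm.

3740 nm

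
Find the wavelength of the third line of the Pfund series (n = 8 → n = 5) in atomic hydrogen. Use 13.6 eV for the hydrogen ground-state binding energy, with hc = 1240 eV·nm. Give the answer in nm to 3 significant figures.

The Pfund series terminates on n_f = 5; the third line has n_i = 5+3 = 8.
ΔE = 13.60 × (1/5² − 1/8²) = 0.3315 eV.
λ = 1240 / 0.3315 = 3740 nm.

3740 nm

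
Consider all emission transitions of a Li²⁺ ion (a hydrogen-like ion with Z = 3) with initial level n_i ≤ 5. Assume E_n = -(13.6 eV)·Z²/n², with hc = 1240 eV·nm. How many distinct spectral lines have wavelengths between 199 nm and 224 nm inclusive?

1

Enumerate all n_i → n_f pairs with 1 ≤ n_f < n_i ≤ 5 and compute λ = 1240 / [13.6·9·(1/n_f² − 1/n_i²)].
Lines falling in [199, 224] nm: 4→3 (208.4 nm).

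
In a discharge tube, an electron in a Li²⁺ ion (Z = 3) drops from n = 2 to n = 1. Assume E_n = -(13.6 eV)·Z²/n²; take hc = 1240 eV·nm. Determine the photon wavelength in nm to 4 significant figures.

For Z = 3 the level energies scale as Z², so the effective Rydberg energy is 13.6 × 9 = 122.4 eV.
ΔE = 122.4 × (1/1² − 1/2²) = 122.4 × 0.7500 = 91.80 eV.
λ = hc/ΔE = 1240 / 91.80 = 13.51 nm.

13.51 nm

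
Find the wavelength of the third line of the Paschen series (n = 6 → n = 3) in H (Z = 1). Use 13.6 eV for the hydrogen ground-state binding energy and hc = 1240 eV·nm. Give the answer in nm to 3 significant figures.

The Paschen series terminates on n_f = 3; the third line has n_i = 3+3 = 6.
ΔE = 13.60 × (1/3² − 1/6²) = 1.133 eV.
λ = 1240 / 1.133 = 1090 nm.

1090 nm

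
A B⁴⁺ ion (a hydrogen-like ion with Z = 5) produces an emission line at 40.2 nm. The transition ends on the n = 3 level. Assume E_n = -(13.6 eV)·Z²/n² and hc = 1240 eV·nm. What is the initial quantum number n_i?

The photon energy is ΔE = hc/λ = 1240 / 40.2 = 30.85 eV.
With Z = 5, ΔE = 340.0 × (1/n_f² − 1/n_i²), so 1/n_f² − 1/n_i² = 0.09072.
With n_f = 3: 1/n_i² = 1/9 − 0.09072 = 0.02039, so n_i ≈ 7.00.

n_i = 7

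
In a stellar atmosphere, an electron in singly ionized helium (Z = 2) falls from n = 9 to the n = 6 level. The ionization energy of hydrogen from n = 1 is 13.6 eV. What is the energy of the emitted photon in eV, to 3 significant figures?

0.840 eV

The Bohr energies scale as Z², so for Z = 2: E_n = −54.40/n² eV.
E_9 = −54.40/81 = −0.6716 eV and E_6 = −54.40/36 = −1.511 eV.
The photon energy is |E_9 − E_6| = 0.840 eV.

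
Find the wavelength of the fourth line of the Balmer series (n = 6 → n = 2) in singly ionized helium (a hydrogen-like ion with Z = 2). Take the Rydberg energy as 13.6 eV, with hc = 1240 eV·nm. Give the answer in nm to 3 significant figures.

The Balmer series terminates on n_f = 2; the fourth line has n_i = 2+4 = 6.
ΔE = 54.40 × (1/2² − 1/6²) = 12.09 eV.
λ = 1240 / 12.09 = 103 nm.

103 nm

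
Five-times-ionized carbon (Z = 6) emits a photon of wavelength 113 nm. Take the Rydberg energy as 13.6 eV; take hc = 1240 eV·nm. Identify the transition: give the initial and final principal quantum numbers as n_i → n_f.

n_i = 5, n_f = 4

The photon energy is ΔE = hc/λ = 1240 / 113 = 10.97 eV.
With Z = 6, ΔE = 489.6 × (1/n_f² − 1/n_i²), so 1/n_f² − 1/n_i² = 0.02241.
Trying n_f = 4 gives 1/n_i² = 0.04009, i.e. n_i ≈ 5; this pair matches.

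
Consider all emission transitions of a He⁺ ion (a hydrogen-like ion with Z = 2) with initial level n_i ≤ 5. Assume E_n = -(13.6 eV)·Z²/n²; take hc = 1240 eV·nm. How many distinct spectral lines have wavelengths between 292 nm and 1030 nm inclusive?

Enumerate all n_i → n_f pairs with 1 ≤ n_f < n_i ≤ 5 and compute λ = 1240 / [13.6·4·(1/n_f² − 1/n_i²)].
Lines falling in [292, 1030] nm: 5→3 (320.5 nm), 4→3 (468.9 nm), 5→4 (1013 nm).

3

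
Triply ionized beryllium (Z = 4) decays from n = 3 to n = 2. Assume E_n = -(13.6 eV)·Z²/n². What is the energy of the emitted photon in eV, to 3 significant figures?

30.2 eV

The Bohr energies scale as Z², so for Z = 4: E_n = −217.6/n² eV.
E_3 = −217.6/9 = −24.18 eV and E_2 = −217.6/4 = −54.40 eV.
The photon energy is |E_3 − E_2| = 30.2 eV.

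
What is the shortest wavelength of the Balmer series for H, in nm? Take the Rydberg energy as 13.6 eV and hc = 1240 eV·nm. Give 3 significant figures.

The Balmer series has lower level n_f = 2; the series limit corresponds to n_i → ∞.
ΔE_max = 13.6 × 1 / 2² = 3.400 eV.
λ_min = 1240 / 3.400 = 365 nm.

365 nm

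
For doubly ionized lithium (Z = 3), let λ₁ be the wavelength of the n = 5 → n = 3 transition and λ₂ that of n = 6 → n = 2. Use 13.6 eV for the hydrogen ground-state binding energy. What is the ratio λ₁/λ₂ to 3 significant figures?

3.13

λ ∝ 1/ΔE ∝ 1/(1/n_f² − 1/n_i²), and the Z² and hc factors cancel in the ratio.
λ₁/λ₂ = (1/2² − 1/6²)/(1/3² − 1/5²) = 0.2222/0.07111 = 3.13.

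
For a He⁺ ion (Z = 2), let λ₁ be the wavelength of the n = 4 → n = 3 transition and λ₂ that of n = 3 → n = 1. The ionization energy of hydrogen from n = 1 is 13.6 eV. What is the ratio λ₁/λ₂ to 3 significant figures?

18.3

λ ∝ 1/ΔE ∝ 1/(1/n_f² − 1/n_i²), and the Z² and hc factors cancel in the ratio.
λ₁/λ₂ = (1/1² − 1/3²)/(1/3² − 1/4²) = 0.8889/0.04861 = 18.3.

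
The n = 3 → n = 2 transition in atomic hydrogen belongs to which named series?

The series is set by the lower level: n_f = 2 is the Balmer series.

Balmer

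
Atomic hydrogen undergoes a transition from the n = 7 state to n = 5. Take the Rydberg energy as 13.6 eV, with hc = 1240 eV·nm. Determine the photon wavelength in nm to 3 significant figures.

4650 nm

ΔE = 13.60 × (1/5² − 1/7²) = 13.60 × 0.01959 = 0.2664 eV.
λ = hc/ΔE = 1240 / 0.2664 = 4650 nm.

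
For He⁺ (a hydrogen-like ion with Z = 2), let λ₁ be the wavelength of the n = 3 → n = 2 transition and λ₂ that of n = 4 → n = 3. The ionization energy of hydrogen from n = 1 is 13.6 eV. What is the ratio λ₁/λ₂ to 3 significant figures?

λ ∝ 1/ΔE ∝ 1/(1/n_f² − 1/n_i²), and the Z² and hc factors cancel in the ratio.
λ₁/λ₂ = (1/3² − 1/4²)/(1/2² − 1/3²) = 0.04861/0.1389 = 0.350.

0.350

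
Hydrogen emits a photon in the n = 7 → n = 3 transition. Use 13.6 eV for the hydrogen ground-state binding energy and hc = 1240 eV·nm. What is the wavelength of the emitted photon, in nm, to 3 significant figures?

ΔE = 13.60 × (1/3² − 1/7²) = 13.60 × 0.09070 = 1.234 eV.
λ = hc/ΔE = 1240 / 1.234 = 1010 nm.

1010 nm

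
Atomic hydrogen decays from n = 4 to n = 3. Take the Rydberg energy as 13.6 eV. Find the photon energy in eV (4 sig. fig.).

E_4 = −13.60/16 = −0.8500 eV and E_3 = −13.60/9 = −1.511 eV.
The photon energy is |E_4 − E_3| = 0.6611 eV.

0.6611 eV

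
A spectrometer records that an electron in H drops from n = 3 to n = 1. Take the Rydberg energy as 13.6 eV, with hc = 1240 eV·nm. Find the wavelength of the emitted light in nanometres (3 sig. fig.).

ΔE = 13.60 × (1/1² − 1/3²) = 13.60 × 0.8889 = 12.09 eV.
λ = hc/ΔE = 1240 / 12.09 = 103 nm.

103 nm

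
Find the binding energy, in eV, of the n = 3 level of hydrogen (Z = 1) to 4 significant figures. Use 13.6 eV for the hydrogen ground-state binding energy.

E_3 = −13.60/9 = −1.511 eV, so ionization (to E = 0) requires 1.511 eV.

1.511 eV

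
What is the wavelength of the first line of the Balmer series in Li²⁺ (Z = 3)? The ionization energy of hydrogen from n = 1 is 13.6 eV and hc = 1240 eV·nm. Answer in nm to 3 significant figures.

The Balmer series terminates on n_f = 2; the first line has n_i = 2+1 = 3.
ΔE = 122.4 × (1/2² − 1/3²) = 17.00 eV.
λ = 1240 / 17.00 = 72.9 nm.

72.9 nm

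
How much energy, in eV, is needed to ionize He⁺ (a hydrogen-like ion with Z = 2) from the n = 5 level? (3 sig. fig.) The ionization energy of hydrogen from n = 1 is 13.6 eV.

E_n = −13.6 Z²/n² = −54.40/n² eV for Z = 2.
E_5 = −54.40/25 = −2.18 eV, so ionization (to E = 0) requires 2.18 eV.

2.18 eV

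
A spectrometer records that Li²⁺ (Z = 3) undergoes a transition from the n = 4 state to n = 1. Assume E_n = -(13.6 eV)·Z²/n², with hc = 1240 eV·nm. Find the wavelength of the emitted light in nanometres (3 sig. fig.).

10.8 nm

For Z = 3 the level energies scale as Z², so the effective Rydberg energy is 13.6 × 9 = 122.4 eV.
ΔE = 122.4 × (1/1² − 1/4²) = 122.4 × 0.9375 = 114.8 eV.
λ = hc/ΔE = 1240 / 114.8 = 10.8 nm.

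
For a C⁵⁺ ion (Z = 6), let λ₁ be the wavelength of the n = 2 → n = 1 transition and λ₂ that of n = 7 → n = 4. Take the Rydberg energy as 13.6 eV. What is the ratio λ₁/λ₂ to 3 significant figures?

λ ∝ 1/ΔE ∝ 1/(1/n_f² − 1/n_i²), and the Z² and hc factors cancel in the ratio.
λ₁/λ₂ = (1/4² − 1/7²)/(1/1² − 1/2²) = 0.04209/0.7500 = 0.0561.

0.0561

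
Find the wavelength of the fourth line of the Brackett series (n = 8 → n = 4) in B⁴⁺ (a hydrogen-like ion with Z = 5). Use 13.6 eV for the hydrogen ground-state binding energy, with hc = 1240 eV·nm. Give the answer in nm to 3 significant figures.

77.8 nm

The Brackett series terminates on n_f = 4; the fourth line has n_i = 4+4 = 8.
ΔE = 340.0 × (1/4² − 1/8²) = 15.94 eV.
λ = 1240 / 15.94 = 77.8 nm.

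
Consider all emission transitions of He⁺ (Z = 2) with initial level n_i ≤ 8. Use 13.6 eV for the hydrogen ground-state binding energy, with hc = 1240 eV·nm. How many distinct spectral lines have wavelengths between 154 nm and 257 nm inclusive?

Enumerate all n_i → n_f pairs with 1 ≤ n_f < n_i ≤ 8 and compute λ = 1240 / [13.6·4·(1/n_f² − 1/n_i²)].
Lines falling in [154, 257] nm: 3→2 (164.1 nm), 8→3 (238.7 nm), 7→3 (251.3 nm).

3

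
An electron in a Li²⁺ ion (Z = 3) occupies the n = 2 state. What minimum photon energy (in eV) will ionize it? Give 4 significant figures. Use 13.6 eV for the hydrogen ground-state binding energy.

E_n = −13.6 Z²/n² = −122.4/n² eV for Z = 3.
E_2 = −122.4/4 = −30.60 eV, so ionization (to E = 0) requires 30.60 eV.

30.60 eV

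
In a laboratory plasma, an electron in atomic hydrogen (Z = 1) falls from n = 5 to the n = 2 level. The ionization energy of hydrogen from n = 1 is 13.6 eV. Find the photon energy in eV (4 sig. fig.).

E_5 = −13.60/25 = −0.5440 eV and E_2 = −13.60/4 = −3.400 eV.
The photon energy is |E_5 − E_2| = 2.856 eV.

2.856 eV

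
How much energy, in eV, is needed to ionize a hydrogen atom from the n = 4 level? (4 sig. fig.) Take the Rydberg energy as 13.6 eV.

E_4 = −13.60/16 = −0.8500 eV, so ionization (to E = 0) requires 0.8500 eV.

0.8500 eV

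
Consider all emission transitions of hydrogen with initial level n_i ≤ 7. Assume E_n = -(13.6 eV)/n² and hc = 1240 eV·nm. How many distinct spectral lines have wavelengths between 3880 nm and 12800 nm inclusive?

4

Enumerate all n_i → n_f pairs with 1 ≤ n_f < n_i ≤ 7 and compute λ = 1240 / [13.6·1·(1/n_f² − 1/n_i²)].
Lines falling in [3880, 12800] nm: 5→4 (4052 nm), 7→5 (4654 nm), 6→5 (7460 nm), 7→6 (12370 nm).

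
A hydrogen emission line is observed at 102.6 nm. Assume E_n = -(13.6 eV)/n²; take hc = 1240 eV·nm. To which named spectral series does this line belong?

ΔE = 1240/102.6 = 12.09 eV.
This matches 13.6 × (1/1² − 1/3²), so n_f = 1: the Lyman series.

Lyman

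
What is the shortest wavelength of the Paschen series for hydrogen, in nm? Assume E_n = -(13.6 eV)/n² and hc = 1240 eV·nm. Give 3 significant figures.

The Paschen series has lower level n_f = 3; the series limit corresponds to n_i → ∞.
ΔE_max = 13.6 × 1 / 3² = 1.511 eV.
λ_min = 1240 / 1.511 = 821 nm.

821 nm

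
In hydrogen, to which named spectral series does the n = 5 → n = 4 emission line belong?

Brackett

The series is set by the lower level: n_f = 4 is the Brackett series.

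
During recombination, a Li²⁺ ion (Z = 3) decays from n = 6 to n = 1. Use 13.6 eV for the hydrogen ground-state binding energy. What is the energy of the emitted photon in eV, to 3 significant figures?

The Bohr energies scale as Z², so for Z = 3: E_n = −122.4/n² eV.
E_6 = −122.4/36 = −3.400 eV and E_1 = −122.4/1 = −122.4 eV.
The photon energy is |E_6 − E_1| = 119 eV.

119 eV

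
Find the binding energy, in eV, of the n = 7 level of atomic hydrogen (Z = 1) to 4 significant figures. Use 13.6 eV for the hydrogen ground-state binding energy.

E_7 = −13.60/49 = −0.2776 eV, so ionization (to E = 0) requires 0.2776 eV.

0.2776 eV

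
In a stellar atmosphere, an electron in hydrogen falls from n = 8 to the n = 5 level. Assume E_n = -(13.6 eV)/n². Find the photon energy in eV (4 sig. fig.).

0.3315 eV

E_8 = −13.60/64 = −0.2125 eV and E_5 = −13.60/25 = −0.5440 eV.
The photon energy is |E_8 − E_5| = 0.3315 eV.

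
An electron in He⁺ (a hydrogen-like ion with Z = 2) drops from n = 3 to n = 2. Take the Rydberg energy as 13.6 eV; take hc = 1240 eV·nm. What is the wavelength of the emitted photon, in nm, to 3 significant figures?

164 nm

For Z = 2 the level energies scale as Z², so the effective Rydberg energy is 13.6 × 4 = 54.40 eV.
ΔE = 54.40 × (1/2² − 1/3²) = 54.40 × 0.1389 = 7.556 eV.
λ = hc/ΔE = 1240 / 7.556 = 164 nm.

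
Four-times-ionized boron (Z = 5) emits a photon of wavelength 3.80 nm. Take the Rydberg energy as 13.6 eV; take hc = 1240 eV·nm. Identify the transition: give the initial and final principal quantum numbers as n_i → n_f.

n_i = 5, n_f = 1

The photon energy is ΔE = hc/λ = 1240 / 3.80 = 326.3 eV.
With Z = 5, ΔE = 340.0 × (1/n_f² − 1/n_i²), so 1/n_f² − 1/n_i² = 0.9598.
Trying n_f = 1 gives 1/n_i² = 0.04025, i.e. n_i ≈ 5; this pair matches.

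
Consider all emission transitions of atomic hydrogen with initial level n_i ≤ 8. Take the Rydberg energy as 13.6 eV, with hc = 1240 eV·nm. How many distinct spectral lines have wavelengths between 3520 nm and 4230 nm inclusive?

Enumerate all n_i → n_f pairs with 1 ≤ n_f < n_i ≤ 8 and compute λ = 1240 / [13.6·1·(1/n_f² − 1/n_i²)].
Lines falling in [3520, 4230] nm: 8→5 (3741 nm), 5→4 (4052 nm).

2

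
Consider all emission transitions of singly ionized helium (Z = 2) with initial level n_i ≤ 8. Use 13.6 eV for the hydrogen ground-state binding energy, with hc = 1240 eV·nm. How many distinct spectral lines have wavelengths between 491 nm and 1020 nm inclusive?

Enumerate all n_i → n_f pairs with 1 ≤ n_f < n_i ≤ 8 and compute λ = 1240 / [13.6·4·(1/n_f² − 1/n_i²)].
Lines falling in [491, 1020] nm: 7→4 (541.5 nm), 6→4 (656.5 nm), 8→5 (935.1 nm), 5→4 (1013 nm).

4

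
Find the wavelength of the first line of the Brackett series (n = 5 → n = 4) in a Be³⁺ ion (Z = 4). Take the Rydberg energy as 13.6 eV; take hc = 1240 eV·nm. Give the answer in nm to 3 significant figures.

The Brackett series terminates on n_f = 4; the first line has n_i = 4+1 = 5.
ΔE = 217.6 × (1/4² − 1/5²) = 4.896 eV.
λ = 1240 / 4.896 = 253 nm.

253 nm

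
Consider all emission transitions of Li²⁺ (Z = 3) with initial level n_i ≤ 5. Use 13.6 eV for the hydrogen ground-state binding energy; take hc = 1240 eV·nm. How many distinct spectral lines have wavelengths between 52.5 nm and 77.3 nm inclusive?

2

Enumerate all n_i → n_f pairs with 1 ≤ n_f < n_i ≤ 5 and compute λ = 1240 / [13.6·9·(1/n_f² − 1/n_i²)].
Lines falling in [52.5, 77.3] nm: 4→2 (54.03 nm), 3→2 (72.94 nm).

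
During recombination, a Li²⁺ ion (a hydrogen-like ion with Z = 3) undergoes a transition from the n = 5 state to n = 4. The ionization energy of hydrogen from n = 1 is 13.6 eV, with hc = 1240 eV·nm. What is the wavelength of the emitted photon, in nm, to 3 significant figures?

450 nm

For Z = 3 the level energies scale as Z², so the effective Rydberg energy is 13.6 × 9 = 122.4 eV.
ΔE = 122.4 × (1/4² − 1/5²) = 122.4 × 0.02250 = 2.754 eV.
λ = hc/ΔE = 1240 / 2.754 = 450 nm.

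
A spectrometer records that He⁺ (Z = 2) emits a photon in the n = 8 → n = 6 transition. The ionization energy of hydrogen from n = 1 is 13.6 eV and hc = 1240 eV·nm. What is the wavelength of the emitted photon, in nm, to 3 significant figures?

For Z = 2 the level energies scale as Z², so the effective Rydberg energy is 13.6 × 4 = 54.40 eV.
ΔE = 54.40 × (1/6² − 1/8²) = 54.40 × 0.01215 = 0.6611 eV.
λ = hc/ΔE = 1240 / 0.6611 = 1880 nm.

1880 nm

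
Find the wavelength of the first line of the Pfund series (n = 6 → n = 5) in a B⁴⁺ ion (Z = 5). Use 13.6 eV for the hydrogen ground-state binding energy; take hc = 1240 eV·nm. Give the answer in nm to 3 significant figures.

The Pfund series terminates on n_f = 5; the first line has n_i = 5+1 = 6.
ΔE = 340.0 × (1/5² − 1/6²) = 4.156 eV.
λ = 1240 / 4.156 = 298 nm.

298 nm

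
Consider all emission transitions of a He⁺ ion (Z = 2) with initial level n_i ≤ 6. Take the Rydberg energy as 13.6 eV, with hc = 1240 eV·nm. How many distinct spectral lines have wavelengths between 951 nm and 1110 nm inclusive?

Enumerate all n_i → n_f pairs with 1 ≤ n_f < n_i ≤ 6 and compute λ = 1240 / [13.6·4·(1/n_f² − 1/n_i²)].
Lines falling in [951, 1110] nm: 5→4 (1013 nm).

1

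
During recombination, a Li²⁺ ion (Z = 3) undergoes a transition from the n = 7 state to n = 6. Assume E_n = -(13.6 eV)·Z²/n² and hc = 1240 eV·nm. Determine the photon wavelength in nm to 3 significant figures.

For Z = 3 the level energies scale as Z², so the effective Rydberg energy is 13.6 × 9 = 122.4 eV.
ΔE = 122.4 × (1/6² − 1/7²) = 122.4 × 0.007370 = 0.9020 eV.
λ = hc/ΔE = 1240 / 0.9020 = 1370 nm.

1370 nm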